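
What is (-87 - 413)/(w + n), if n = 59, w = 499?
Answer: -250/279 ≈ -0.89606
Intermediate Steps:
(-87 - 413)/(w + n) = (-87 - 413)/(499 + 59) = -500/558 = -500*1/558 = -250/279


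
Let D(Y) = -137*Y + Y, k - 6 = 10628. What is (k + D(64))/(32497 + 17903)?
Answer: 193/5040 ≈ 0.038294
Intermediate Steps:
k = 10634 (k = 6 + 10628 = 10634)
D(Y) = -136*Y
(k + D(64))/(32497 + 17903) = (10634 - 136*64)/(32497 + 17903) = (10634 - 8704)/50400 = 1930*(1/50400) = 193/5040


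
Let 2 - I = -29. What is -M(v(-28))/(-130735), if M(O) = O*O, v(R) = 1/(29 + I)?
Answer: 1/470646000 ≈ 2.1247e-9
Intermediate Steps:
I = 31 (I = 2 - 1*(-29) = 2 + 29 = 31)
v(R) = 1/60 (v(R) = 1/(29 + 31) = 1/60)
M(O) = O²
-M(v(-28))/(-130735) = -(1/60)²/(-130735) = -(-1)/(3600*130735) = -1*(-1/470646000) = 1/470646000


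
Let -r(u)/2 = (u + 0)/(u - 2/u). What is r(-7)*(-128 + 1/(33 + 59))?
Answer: 576975/2162 ≈ 266.87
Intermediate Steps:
r(u) = -2*u/(u - 2/u) (r(u) = -2*(u + 0)/(u - 2/u) = -2*u/(u - 2/u))
r(-7)*(-128 + 1/(33 + 59)) = (-2*(-7)²/(-2 + (-7)²))*(-128 + 1/(33 + 59)) = (-2*49/(-2 + 49))*(-128 + 1/92) = (-2*49/47)*(-128 + 1/92) = -2*49*1/47*(-11775/92) = -98/47*(-11775/92) = 576975/2162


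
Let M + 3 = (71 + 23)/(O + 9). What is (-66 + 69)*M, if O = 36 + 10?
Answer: -213/55 ≈ -3.8727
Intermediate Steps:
O = 46
M = -71/55 (M = -3 + (71 + 23)/(46 + 9) = -3 + 94/55 = -71/55 ≈ -1.2909)
(-66 + 69)*M = (-66 + 69)*(-71/55) = 3*(-71/55) = -213/55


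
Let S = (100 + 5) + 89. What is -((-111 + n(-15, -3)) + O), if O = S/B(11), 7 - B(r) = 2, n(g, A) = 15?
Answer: 286/5 ≈ 57.200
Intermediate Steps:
S = 194 (S = 105 + 89 = 194)
B(r) = 5 (B(r) = 7 - 1*2 = 7 - 2 = 5)
O = 194/5 ≈ 38.800
-((-111 + n(-15, -3)) + O) = -((-111 + 15) + 194/5) = -(-96 + 194/5) = -1*(-286/5) = 286/5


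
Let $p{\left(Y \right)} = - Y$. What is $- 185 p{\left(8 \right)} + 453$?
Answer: $1933$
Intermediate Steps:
$- 185 p{\left(8 \right)} + 453 = - 185 \left(\left(-1\right) 8\right) + 453 = \left(-185\right) \left(-8\right) + 453 = 1480 + 453 = 1933$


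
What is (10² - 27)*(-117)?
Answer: -8541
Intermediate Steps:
(10² - 27)*(-117) = (100 - 27)*(-117) = 73*(-117) = -8541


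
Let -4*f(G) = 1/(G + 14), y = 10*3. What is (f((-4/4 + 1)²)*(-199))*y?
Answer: 2985/28 ≈ 106.61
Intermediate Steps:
y = 30
f(G) = -1/(4*(14 + G)) (f(G) = -1/(4*(G + 14)) = -1/(4*(14 + G)))
(f((-4/4 + 1)²)*(-199))*y = (-1/(56 + 4*(-4/4 + 1)²)*(-199))*30 = (-1/(56 + 4*(-4*¼ + 1)²)*(-199))*30 = (-1/(56 + 4*(-1 + 1)²)*(-199))*30 = (-1/(56 + 4*0²)*(-199))*30 = (-1/(56 + 4*0)*(-199))*30 = (-1/(56 + 0)*(-199))*30 = (-1/56*(-199))*30 = (-1*1/56*(-199))*30 = -1/56*(-199)*30 = (199/56)*30 = 2985/28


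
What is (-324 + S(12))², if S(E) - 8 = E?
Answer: 92416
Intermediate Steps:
S(E) = 8 + E
(-324 + S(12))² = (-324 + (8 + 12))² = (-324 + 20)² = (-304)² = 92416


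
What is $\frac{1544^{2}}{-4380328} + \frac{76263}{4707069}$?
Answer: $- \frac{2350452135}{4451318251} \approx -0.52804$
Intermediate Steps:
$\frac{1544^{2}}{-4380328} + \frac{76263}{4707069} = 2383936 \left(- \frac{1}{4380328}\right) + 76263 \cdot \frac{1}{4707069} = - \frac{1544}{2837} + \frac{25421}{1569023} = - \frac{2350452135}{4451318251}$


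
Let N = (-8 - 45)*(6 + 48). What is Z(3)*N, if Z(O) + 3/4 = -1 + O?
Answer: -7155/2 ≈ -3577.5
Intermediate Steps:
Z(O) = -7/4 + O (Z(O) = -¾ + (-1 + O) = -7/4 + O)
N = -2862 (N = -53*54 = -2862)
Z(3)*N = (-7/4 + 3)*(-2862) = (5/4)*(-2862) = -7155/2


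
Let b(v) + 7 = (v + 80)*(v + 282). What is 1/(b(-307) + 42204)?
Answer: 1/47872 ≈ 2.0889e-5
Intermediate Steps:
b(v) = -7 + (80 + v)*(282 + v) (b(v) = -7 + (v + 80)*(v + 282) = -7 + (80 + v)*(282 + v))
1/(b(-307) + 42204) = 1/((22553 + (-307)² + 362*(-307)) + 42204) = 1/((22553 + 94249 - 111134) + 42204) = 1/(5668 + 42204) = 1/47872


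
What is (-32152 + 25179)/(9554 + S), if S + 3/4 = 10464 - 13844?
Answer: -27892/24693 ≈ -1.1296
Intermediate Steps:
S = -13523/4 (S = -¾ + (10464 - 13844) = -¾ - 3380 = -13523/4 ≈ -3380.8)
(-32152 + 25179)/(9554 + S) = (-32152 + 25179)/(9554 - 13523/4) = -6973/24693/4 = -6973*4/24693 = -27892/24693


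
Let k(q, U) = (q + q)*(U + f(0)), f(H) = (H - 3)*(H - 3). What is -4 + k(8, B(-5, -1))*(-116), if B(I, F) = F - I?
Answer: -24132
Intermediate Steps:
f(H) = (-3 + H)² (f(H) = (-3 + H)*(-3 + H) = (-3 + H)²)
k(q, U) = 2*q*(9 + U) (k(q, U) = (q + q)*(U + (-3 + 0)²) = (2*q)*(U + (-3)²) = (2*q)*(U + 9) = (2*q)*(9 + U) = 2*q*(9 + U))
-4 + k(8, B(-5, -1))*(-116) = -4 + (2*8*(9 + (-1 - 1*(-5))))*(-116) = -4 + (2*8*(9 + (-1 + 5)))*(-116) = -4 + (2*8*(9 + 4))*(-116) = -4 + (2*8*13)*(-116) = -4 + 208*(-116) = -4 - 24128 = -24132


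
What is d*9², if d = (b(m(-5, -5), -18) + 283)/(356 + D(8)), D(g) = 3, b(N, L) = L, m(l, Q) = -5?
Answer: 21465/359 ≈ 59.791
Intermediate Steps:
d = 265/359 (d = (-18 + 283)/(356 + 3) = 265/359 ≈ 0.73816)
d*9² = (265/359)*9² = (265/359)*81 = 21465/359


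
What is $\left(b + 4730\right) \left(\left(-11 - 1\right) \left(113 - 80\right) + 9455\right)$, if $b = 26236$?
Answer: $280520994$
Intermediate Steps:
$\left(b + 4730\right) \left(\left(-11 - 1\right) \left(113 - 80\right) + 9455\right) = \left(26236 + 4730\right) \left(\left(-11 - 1\right) \left(113 - 80\right) + 9455\right) = 30966 \left(\left(-12\right) 33 + 9455\right) = 30966 \left(-396 + 9455\right) = 30966 \cdot 9059 = 280520994$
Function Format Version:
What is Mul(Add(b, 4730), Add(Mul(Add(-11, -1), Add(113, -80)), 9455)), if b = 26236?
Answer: 280520994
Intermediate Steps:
Mul(Add(b, 4730), Add(Mul(Add(-11, -1), Add(113, -80)), 9455)) = Mul(Add(26236, 4730), Add(Mul(Add(-11, -1), Add(113, -80)), 9455)) = Mul(30966, Add(Mul(-12, 33), 9455)) = Mul(30966, Add(-396, 9455)) = Mul(30966, 9059) = 280520994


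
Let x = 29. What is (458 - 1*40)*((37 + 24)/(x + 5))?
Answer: 12749/17 ≈ 749.94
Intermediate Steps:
(458 - 1*40)*((37 + 24)/(x + 5)) = (458 - 1*40)*((37 + 24)/(29 + 5)) = (458 - 40)*(61/34) = 418*(61*(1/34)) = 418*(61/34) = 12749/17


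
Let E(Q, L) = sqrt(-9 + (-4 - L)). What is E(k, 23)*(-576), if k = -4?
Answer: -3456*I ≈ -3456.0*I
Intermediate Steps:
E(Q, L) = sqrt(-13 - L)
E(k, 23)*(-576) = sqrt(-13 - 1*23)*(-576) = sqrt(-13 - 23)*(-576) = sqrt(-36)*(-576) = (6*I)*(-576) = -3456*I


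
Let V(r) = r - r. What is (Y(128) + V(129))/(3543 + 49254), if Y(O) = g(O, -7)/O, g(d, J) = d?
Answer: 1/52797 ≈ 1.8940e-5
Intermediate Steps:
V(r) = 0
Y(O) = 1 (Y(O) = O/O = 1)
(Y(128) + V(129))/(3543 + 49254) = (1 + 0)/(3543 + 49254) = 1/52797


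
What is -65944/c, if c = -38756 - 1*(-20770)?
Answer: 32972/8993 ≈ 3.6664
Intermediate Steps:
c = -17986 (c = -38756 + 20770 = -17986)
-65944/c = -65944/(-17986) = -65944*(-1/17986) = 32972/8993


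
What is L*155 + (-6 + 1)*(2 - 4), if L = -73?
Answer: -11305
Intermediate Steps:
L*155 + (-6 + 1)*(2 - 4) = -73*155 + (-6 + 1)*(2 - 4) = -11315 - 5*(-2) = -11315 + 10 = -11305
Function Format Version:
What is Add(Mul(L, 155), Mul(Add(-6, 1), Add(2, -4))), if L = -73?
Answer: -11305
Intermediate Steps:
Add(Mul(L, 155), Mul(Add(-6, 1), Add(2, -4))) = Add(Mul(-73, 155), Mul(Add(-6, 1), Add(2, -4))) = Add(-11315, Mul(-5, -2)) = Add(-11315, 10) = -11305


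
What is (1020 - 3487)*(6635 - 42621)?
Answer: 88777462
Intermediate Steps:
(1020 - 3487)*(6635 - 42621) = -2467*(-35986) = 88777462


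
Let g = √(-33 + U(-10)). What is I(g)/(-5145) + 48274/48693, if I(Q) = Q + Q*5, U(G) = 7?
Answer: 48274/48693 - 2*I*√26/1715 ≈ 0.99139 - 0.0059464*I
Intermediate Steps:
g = I*√26 (g = √(-33 + 7) = √(-26) = I*√26 ≈ 5.099*I)
I(Q) = 6*Q (I(Q) = Q + 5*Q = 6*Q)
I(g)/(-5145) + 48274/48693 = (6*(I*√26))/(-5145) + 48274/48693 = (6*I*√26)*(-1/5145) + 48274*(1/48693) = -2*I*√26/1715 + 48274/48693 = 48274/48693 - 2*I*√26/1715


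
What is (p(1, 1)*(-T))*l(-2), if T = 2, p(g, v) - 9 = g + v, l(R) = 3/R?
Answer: 33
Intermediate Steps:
p(g, v) = 9 + g + v (p(g, v) = 9 + (g + v) = 9 + g + v)
(p(1, 1)*(-T))*l(-2) = ((9 + 1 + 1)*(-1*2))*(3/(-2)) = (11*(-2))*(3*(-½)) = -22*(-3/2) = 33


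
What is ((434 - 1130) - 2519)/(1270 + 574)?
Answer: -3215/1844 ≈ -1.7435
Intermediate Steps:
((434 - 1130) - 2519)/(1270 + 574) = (-696 - 2519)/1844 = -3215*1/1844 = -3215/1844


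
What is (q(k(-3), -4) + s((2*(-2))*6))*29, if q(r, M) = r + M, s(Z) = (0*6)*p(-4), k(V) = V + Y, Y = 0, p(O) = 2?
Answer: -203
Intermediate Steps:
k(V) = V (k(V) = V + 0 = V)
s(Z) = 0 (s(Z) = (0*6)*2 = 0*2 = 0)
q(r, M) = M + r
(q(k(-3), -4) + s((2*(-2))*6))*29 = ((-4 - 3) + 0)*29 = (-7 + 0)*29 = -7*29 = -203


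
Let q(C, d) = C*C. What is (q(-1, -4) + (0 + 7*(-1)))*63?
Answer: -378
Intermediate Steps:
q(C, d) = C²
(q(-1, -4) + (0 + 7*(-1)))*63 = ((-1)² + (0 + 7*(-1)))*63 = (1 + (0 - 7))*63 = (1 - 7)*63 = -6*63 = -378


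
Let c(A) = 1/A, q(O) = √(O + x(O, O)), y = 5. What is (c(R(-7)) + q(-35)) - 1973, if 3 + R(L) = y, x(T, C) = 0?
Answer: -3945/2 + I*√35 ≈ -1972.5 + 5.9161*I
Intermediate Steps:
R(L) = 2 (R(L) = -3 + 5 = 2)
q(O) = √O (q(O) = √(O + 0) = √O)
(c(R(-7)) + q(-35)) - 1973 = (1/2 + √(-35)) - 1973 = (½ + I*√35) - 1973 = -3945/2 + I*√35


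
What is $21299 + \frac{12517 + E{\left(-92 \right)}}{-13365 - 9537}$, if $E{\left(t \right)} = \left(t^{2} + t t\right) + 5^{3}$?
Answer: $\frac{243880064}{11451} \approx 21298.0$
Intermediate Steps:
$E{\left(t \right)} = 125 + 2 t^{2}$ ($E{\left(t \right)} = \left(t^{2} + t^{2}\right) + 125 = 2 t^{2} + 125 = 125 + 2 t^{2}$)
$21299 + \frac{12517 + E{\left(-92 \right)}}{-13365 - 9537} = 21299 + \frac{12517 + \left(125 + 2 \left(-92\right)^{2}\right)}{-13365 - 9537} = 21299 + \frac{12517 + \left(125 + 2 \cdot 8464\right)}{-22902} = 21299 + \left(12517 + \left(125 + 16928\right)\right) \left(- \frac{1}{22902}\right) = 21299 + \left(12517 + 17053\right) \left(- \frac{1}{22902}\right) = 21299 + 29570 \left(- \frac{1}{22902}\right) = 21299 - \frac{14785}{11451} = \frac{243880064}{11451}$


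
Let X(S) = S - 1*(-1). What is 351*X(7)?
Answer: 2808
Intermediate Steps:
X(S) = 1 + S (X(S) = S + 1 = 1 + S)
351*X(7) = 351*(1 + 7) = 351*8 = 2808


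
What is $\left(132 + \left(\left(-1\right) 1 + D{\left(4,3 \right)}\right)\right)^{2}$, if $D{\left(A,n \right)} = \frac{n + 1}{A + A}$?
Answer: $\frac{69169}{4} \approx 17292.0$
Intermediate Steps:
$D{\left(A,n \right)} = \frac{1 + n}{2 A}$
$\left(132 + \left(\left(-1\right) 1 + D{\left(4,3 \right)}\right)\right)^{2} = \left(132 - \left(1 - \frac{1 + 3}{2 \cdot 4}\right)\right)^{2} = \left(132 - \left(1 - \frac{1}{2}\right)\right)^{2} = \left(132 + \left(-1 + \frac{1}{2}\right)\right)^{2} = \left(132 - \frac{1}{2}\right)^{2} = \left(\frac{263}{2}\right)^{2} = \frac{69169}{4}$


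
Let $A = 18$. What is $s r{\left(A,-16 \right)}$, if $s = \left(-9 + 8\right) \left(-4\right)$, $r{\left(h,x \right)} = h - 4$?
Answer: $56$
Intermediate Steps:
$r{\left(h,x \right)} = -4 + h$ ($r{\left(h,x \right)} = h - 4 = -4 + h$)
$s = 4$ ($s = \left(-1\right) \left(-4\right) = 4$)
$s r{\left(A,-16 \right)} = 4 \left(-4 + 18\right) = 4 \cdot 14 = 56$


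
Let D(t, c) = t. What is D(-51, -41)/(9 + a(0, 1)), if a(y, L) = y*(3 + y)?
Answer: -17/3 ≈ -5.6667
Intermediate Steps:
D(-51, -41)/(9 + a(0, 1)) = -51/(9 + 0*(3 + 0)) = -51/(9 + 0*3) = -51/(9 + 0) = -51/9 = (1/9)*(-51) = -17/3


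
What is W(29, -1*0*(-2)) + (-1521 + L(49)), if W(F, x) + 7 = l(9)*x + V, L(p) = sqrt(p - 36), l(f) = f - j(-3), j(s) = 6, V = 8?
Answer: -1520 + sqrt(13) ≈ -1516.4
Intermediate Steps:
l(f) = -6 + f (l(f) = f - 1*6 = f - 6 = -6 + f)
L(p) = sqrt(-36 + p)
W(F, x) = 1 + 3*x (W(F, x) = -7 + ((-6 + 9)*x + 8) = -7 + (3*x + 8) = -7 + (8 + 3*x) = 1 + 3*x)
W(29, -1*0*(-2)) + (-1521 + L(49)) = (1 + 3*(-1*0*(-2))) + (-1521 + sqrt(-36 + 49)) = (1 + 3*(0*(-2))) + (-1521 + sqrt(13)) = (1 + 3*0) + (-1521 + sqrt(13)) = (1 + 0) + (-1521 + sqrt(13)) = 1 + (-1521 + sqrt(13)) = -1520 + sqrt(13)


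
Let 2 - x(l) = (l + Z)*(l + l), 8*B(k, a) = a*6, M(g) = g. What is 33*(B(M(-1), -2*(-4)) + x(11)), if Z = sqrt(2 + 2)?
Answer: -9174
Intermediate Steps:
Z = 2 (Z = sqrt(4) = 2)
B(k, a) = 3*a/4 (B(k, a) = (a*6)/8 = (6*a)/8 = 3*a/4)
x(l) = 2 - 2*l*(2 + l) (x(l) = 2 - (l + 2)*(l + l) = 2 - (2 + l)*2*l = 2 - 2*l*(2 + l))
33*(B(M(-1), -2*(-4)) + x(11)) = 33*(3*(-2*(-4))/4 + (2 - 4*11 - 2*11**2)) = 33*((3/4)*8 + (2 - 44 - 2*121)) = 33*(6 + (2 - 44 - 242)) = 33*(6 - 284) = 33*(-278) = -9174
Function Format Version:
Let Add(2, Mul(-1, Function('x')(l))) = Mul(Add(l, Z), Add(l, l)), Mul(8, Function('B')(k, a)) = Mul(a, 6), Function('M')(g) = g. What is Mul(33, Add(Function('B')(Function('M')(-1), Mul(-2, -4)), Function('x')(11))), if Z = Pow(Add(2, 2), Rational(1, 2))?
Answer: -9174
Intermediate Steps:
Z = 2 (Z = Pow(4, Rational(1, 2)) = 2)
Function('B')(k, a) = Mul(Rational(3, 4), a) (Function('B')(k, a) = Mul(Rational(1, 8), Mul(a, 6)) = Mul(Rational(1, 8), Mul(6, a)) = Mul(Rational(3, 4), a))
Function('x')(l) = Add(2, Mul(-2, l, Add(2, l))) (Function('x')(l) = Add(2, Mul(-1, Mul(Add(l, 2), Add(l, l)))) = Add(2, Mul(-1, Mul(Add(2, l), Mul(2, l)))) = Add(2, Mul(-1, Mul(2, l, Add(2, l)))) = Add(2, Mul(-2, l, Add(2, l))))
Mul(33, Add(Function('B')(Function('M')(-1), Mul(-2, -4)), Function('x')(11))) = Mul(33, Add(Mul(Rational(3, 4), Mul(-2, -4)), Add(2, Mul(-4, 11), Mul(-2, Pow(11, 2))))) = Mul(33, Add(Mul(Rational(3, 4), 8), Add(2, -44, Mul(-2, 121)))) = Mul(33, Add(6, Add(2, -44, -242))) = Mul(33, Add(6, -284)) = Mul(33, -278) = -9174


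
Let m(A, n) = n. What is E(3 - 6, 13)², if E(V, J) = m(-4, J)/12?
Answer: 169/144 ≈ 1.1736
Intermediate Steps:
E(V, J) = J/12
E(3 - 6, 13)² = ((1/12)*13)² = (13/12)² = 169/144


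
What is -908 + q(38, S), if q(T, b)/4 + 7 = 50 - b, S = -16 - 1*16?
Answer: -608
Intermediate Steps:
S = -32 (S = -16 - 16 = -32)
q(T, b) = 172 - 4*b (q(T, b) = -28 + 4*(50 - b) = -28 + (200 - 4*b) = 172 - 4*b)
-908 + q(38, S) = -908 + (172 - 4*(-32)) = -908 + (172 + 128) = -908 + 300 = -608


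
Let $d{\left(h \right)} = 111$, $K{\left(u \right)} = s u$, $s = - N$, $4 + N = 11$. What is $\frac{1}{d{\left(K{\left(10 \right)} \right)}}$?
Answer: $\frac{1}{111} \approx 0.009009$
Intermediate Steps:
$N = 7$ ($N = -4 + 11 = 7$)
$s = -7$ ($s = \left(-1\right) 7 = -7$)
$K{\left(u \right)} = - 7 u$
$\frac{1}{d{\left(K{\left(10 \right)} \right)}} = \frac{1}{111}$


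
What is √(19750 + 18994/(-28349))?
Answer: 2*√3967965277211/28349 ≈ 140.53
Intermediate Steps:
√(19750 + 18994/(-28349)) = √(19750 + 18994*(-1/28349)) = √(19750 - 18994/28349) = √(559873756/28349) = 2*√3967965277211/28349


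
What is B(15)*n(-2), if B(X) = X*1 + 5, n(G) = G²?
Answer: 80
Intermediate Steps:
B(X) = 5 + X (B(X) = X + 5 = 5 + X)
B(15)*n(-2) = (5 + 15)*(-2)² = 20*4 = 80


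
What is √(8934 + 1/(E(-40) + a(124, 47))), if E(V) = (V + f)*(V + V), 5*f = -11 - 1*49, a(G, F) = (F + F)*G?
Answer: √558700773330/7908 ≈ 94.520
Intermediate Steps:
a(G, F) = 2*F*G (a(G, F) = (2*F)*G = 2*F*G)
f = -12 (f = (-11 - 1*49)/5 = (-11 - 49)/5 = (⅕)*(-60) = -12)
E(V) = 2*V*(-12 + V) (E(V) = (V - 12)*(V + V) = (-12 + V)*(2*V) = 2*V*(-12 + V))
√(8934 + 1/(E(-40) + a(124, 47))) = √(8934 + 1/(2*(-40)*(-12 - 40) + 2*47*124)) = √(8934 + 1/(2*(-40)*(-52) + 11656)) = √(8934 + 1/(4160 + 11656)) = √(8934 + 1/15816) = √(141300145/15816) = √558700773330/7908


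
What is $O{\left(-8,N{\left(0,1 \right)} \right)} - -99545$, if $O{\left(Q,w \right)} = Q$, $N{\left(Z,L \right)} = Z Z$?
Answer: $99537$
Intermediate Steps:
$N{\left(Z,L \right)} = Z^{2}$
$O{\left(-8,N{\left(0,1 \right)} \right)} - -99545 = -8 - -99545 = -8 + 99545 = 99537$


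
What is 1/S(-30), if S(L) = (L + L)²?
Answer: 1/3600 ≈ 0.00027778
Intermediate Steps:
S(L) = 4*L² (S(L) = (2*L)² = 4*L²)
1/S(-30) = 1/(4*(-30)²) = 1/(4*900) = 1/3600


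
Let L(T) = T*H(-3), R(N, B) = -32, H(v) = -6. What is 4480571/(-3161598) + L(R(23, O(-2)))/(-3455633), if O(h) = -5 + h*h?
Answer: -15483816033259/10925322381534 ≈ -1.4172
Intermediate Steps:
O(h) = -5 + h²
L(T) = -6*T (L(T) = T*(-6) = -6*T)
4480571/(-3161598) + L(R(23, O(-2)))/(-3455633) = 4480571/(-3161598) - 6*(-32)/(-3455633) = 4480571*(-1/3161598) + 192*(-1/3455633) = -4480571/3161598 - 192/3455633 = -15483816033259/10925322381534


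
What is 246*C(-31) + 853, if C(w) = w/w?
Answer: 1099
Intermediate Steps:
C(w) = 1
246*C(-31) + 853 = 246*1 + 853 = 246 + 853 = 1099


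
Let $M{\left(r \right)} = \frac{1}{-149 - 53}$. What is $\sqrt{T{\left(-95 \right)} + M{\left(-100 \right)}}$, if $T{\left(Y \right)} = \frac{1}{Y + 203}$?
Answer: $\frac{\sqrt{14241}}{1818} \approx 0.065641$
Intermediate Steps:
$T{\left(Y \right)} = \frac{1}{203 + Y}$
$M{\left(r \right)} = - \frac{1}{202}$ ($M{\left(r \right)} = \frac{1}{-202} = - \frac{1}{202}$)
$\sqrt{T{\left(-95 \right)} + M{\left(-100 \right)}} = \sqrt{\frac{1}{203 - 95} - \frac{1}{202}} = \sqrt{\frac{1}{108} - \frac{1}{202}} = \sqrt{\frac{47}{10908}} = \frac{\sqrt{14241}}{1818}$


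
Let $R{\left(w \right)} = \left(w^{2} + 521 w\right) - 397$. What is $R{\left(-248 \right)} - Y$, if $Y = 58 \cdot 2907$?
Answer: $-236707$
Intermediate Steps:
$Y = 168606$
$R{\left(w \right)} = -397 + w^{2} + 521 w$
$R{\left(-248 \right)} - Y = \left(-397 + \left(-248\right)^{2} + 521 \left(-248\right)\right) - 168606 = \left(-397 + 61504 - 129208\right) - 168606 = -68101 - 168606 = -236707$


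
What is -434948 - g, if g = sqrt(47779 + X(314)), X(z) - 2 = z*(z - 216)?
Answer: -434948 - sqrt(78553) ≈ -4.3523e+5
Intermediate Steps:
X(z) = 2 + z*(-216 + z) (X(z) = 2 + z*(z - 216) = 2 + z*(-216 + z))
g = sqrt(78553) (g = sqrt(47779 + (2 + 314**2 - 216*314)) = sqrt(47779 + (2 + 98596 - 67824)) = sqrt(47779 + 30774) = sqrt(78553) ≈ 280.27)
-434948 - g = -434948 - sqrt(78553)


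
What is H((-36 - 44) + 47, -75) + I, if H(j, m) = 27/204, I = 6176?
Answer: 419977/68 ≈ 6176.1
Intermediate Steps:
H(j, m) = 9/68 (H(j, m) = 27*(1/204) = 9/68)
H((-36 - 44) + 47, -75) + I = 9/68 + 6176 = 419977/68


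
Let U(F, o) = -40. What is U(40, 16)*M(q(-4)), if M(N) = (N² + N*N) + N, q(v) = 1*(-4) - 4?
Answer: -4800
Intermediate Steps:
q(v) = -8 (q(v) = -4 - 4 = -8)
M(N) = N + 2*N² (M(N) = (N² + N²) + N = 2*N² + N = N + 2*N²)
U(40, 16)*M(q(-4)) = -(-320)*(1 + 2*(-8)) = -(-320)*(1 - 16) = -(-320)*(-15) = -40*120 = -4800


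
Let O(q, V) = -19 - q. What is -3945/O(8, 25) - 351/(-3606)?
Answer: 1581683/10818 ≈ 146.21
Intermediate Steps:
-3945/O(8, 25) - 351/(-3606) = -3945/(-19 - 1*8) - 351/(-3606) = -3945/(-19 - 8) - 351*(-1/3606) = -3945/(-27) + 117/1202 = -3945*(-1/27) + 117/1202 = 1315/9 + 117/1202 = 1581683/10818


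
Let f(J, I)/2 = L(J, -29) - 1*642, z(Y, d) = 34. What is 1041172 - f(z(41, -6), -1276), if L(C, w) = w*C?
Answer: 1044428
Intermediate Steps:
L(C, w) = C*w
f(J, I) = -1284 - 58*J (f(J, I) = 2*(J*(-29) - 1*642) = 2*(-29*J - 642) = 2*(-642 - 29*J) = -1284 - 58*J)
1041172 - f(z(41, -6), -1276) = 1041172 - (-1284 - 58*34) = 1041172 - (-1284 - 1972) = 1041172 - 1*(-3256) = 1041172 + 3256 = 1044428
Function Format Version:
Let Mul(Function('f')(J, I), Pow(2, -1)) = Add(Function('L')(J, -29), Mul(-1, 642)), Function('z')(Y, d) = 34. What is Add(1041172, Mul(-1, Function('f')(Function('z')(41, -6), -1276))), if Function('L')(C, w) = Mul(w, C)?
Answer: 1044428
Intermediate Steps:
Function('L')(C, w) = Mul(C, w)
Function('f')(J, I) = Add(-1284, Mul(-58, J)) (Function('f')(J, I) = Mul(2, Add(Mul(J, -29), Mul(-1, 642))) = Mul(2, Add(Mul(-29, J), -642)) = Mul(2, Add(-642, Mul(-29, J))) = Add(-1284, Mul(-58, J)))
Add(1041172, Mul(-1, Function('f')(Function('z')(41, -6), -1276))) = Add(1041172, Mul(-1, Add(-1284, Mul(-58, 34)))) = Add(1041172, Mul(-1, Add(-1284, -1972))) = Add(1041172, Mul(-1, -3256)) = Add(1041172, 3256) = 1044428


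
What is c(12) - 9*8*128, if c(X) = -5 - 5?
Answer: -9226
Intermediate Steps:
c(X) = -10
c(12) - 9*8*128 = -10 - 9*8*128 = -10 - 72*128 = -10 - 9216 = -9226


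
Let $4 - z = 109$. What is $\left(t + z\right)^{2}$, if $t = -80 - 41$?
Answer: $51076$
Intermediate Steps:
$z = -105$ ($z = 4 - 109 = -105$)
$t = -121$
$\left(t + z\right)^{2} = \left(-121 - 105\right)^{2} = \left(-226\right)^{2} = 51076$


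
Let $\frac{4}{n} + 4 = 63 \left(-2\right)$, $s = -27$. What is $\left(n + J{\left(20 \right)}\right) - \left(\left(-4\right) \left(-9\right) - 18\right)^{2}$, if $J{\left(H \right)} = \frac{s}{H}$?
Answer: $- \frac{84599}{260} \approx -325.38$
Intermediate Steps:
$n = - \frac{2}{65}$ ($n = \frac{4}{-4 + 63 \left(-2\right)} = \frac{4}{-4 - 126} = \frac{4}{-130} = 4 \left(- \frac{1}{130}\right) = - \frac{2}{65} \approx -0.030769$)
$J{\left(H \right)} = - \frac{27}{H}$
$\left(n + J{\left(20 \right)}\right) - \left(\left(-4\right) \left(-9\right) - 18\right)^{2} = \left(- \frac{2}{65} - \frac{27}{20}\right) - \left(\left(-4\right) \left(-9\right) - 18\right)^{2} = \left(- \frac{2}{65} - \frac{27}{20}\right) - \left(36 - 18\right)^{2} = \left(- \frac{2}{65} - \frac{27}{20}\right) - 18^{2} = - \frac{359}{260} - 324 = - \frac{84599}{260}$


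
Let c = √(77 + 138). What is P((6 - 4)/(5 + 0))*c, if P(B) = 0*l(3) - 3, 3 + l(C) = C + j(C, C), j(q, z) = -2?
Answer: -3*√215 ≈ -43.989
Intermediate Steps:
l(C) = -5 + C (l(C) = -3 + (C - 2) = -3 + (-2 + C) = -5 + C)
c = √215 ≈ 14.663
P(B) = -3 (P(B) = 0*(-5 + 3) - 3 = 0*(-2) - 3 = 0 - 3 = -3)
P((6 - 4)/(5 + 0))*c = -3*√215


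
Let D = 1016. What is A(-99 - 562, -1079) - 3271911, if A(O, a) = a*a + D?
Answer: -2106654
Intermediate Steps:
A(O, a) = 1016 + a² (A(O, a) = a*a + 1016 = a² + 1016 = 1016 + a²)
A(-99 - 562, -1079) - 3271911 = (1016 + (-1079)²) - 3271911 = (1016 + 1164241) - 3271911 = 1165257 - 3271911 = -2106654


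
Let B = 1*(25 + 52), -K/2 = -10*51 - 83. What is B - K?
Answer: -1109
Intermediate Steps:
K = 1186 (K = -2*(-10*51 - 83) = -2*(-510 - 83) = -2*(-593) = 1186)
B = 77 (B = 1*77 = 77)
B - K = 77 - 1*1186 = 77 - 1186 = -1109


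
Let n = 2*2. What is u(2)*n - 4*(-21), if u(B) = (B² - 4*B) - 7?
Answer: 40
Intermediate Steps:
u(B) = -7 + B² - 4*B
n = 4
u(2)*n - 4*(-21) = (-7 + 2² - 4*2)*4 - 4*(-21) = (-7 + 4 - 8)*4 + 84 = -11*4 + 84 = -44 + 84 = 40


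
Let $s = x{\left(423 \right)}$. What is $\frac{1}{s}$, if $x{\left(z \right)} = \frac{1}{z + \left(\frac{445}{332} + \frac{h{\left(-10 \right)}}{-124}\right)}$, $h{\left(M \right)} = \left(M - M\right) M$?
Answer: $\frac{140881}{332} \approx 424.34$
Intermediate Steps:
$h{\left(M \right)} = 0$ ($h{\left(M \right)} = 0 M = 0$)
$x{\left(z \right)} = \frac{1}{\frac{445}{332} + z}$ ($x{\left(z \right)} = \frac{1}{z + \left(\frac{445}{332} + \frac{0}{-124}\right)} = \frac{1}{z + \left(445 \cdot \frac{1}{332} + 0 \left(- \frac{1}{124}\right)\right)} = \frac{1}{z + \left(\frac{445}{332} + 0\right)} = \frac{1}{z + \frac{445}{332}} = \frac{1}{\frac{445}{332} + z}$)
$s = \frac{332}{140881}$ ($s = \frac{332}{445 + 332 \cdot 423} = \frac{332}{445 + 140436} = \frac{332}{140881} \approx 0.0023566$)
$\frac{1}{s} = \frac{1}{\frac{332}{140881}} = \frac{140881}{332}$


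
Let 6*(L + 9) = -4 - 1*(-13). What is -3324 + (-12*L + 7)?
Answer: -3227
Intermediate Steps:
L = -15/2 (L = -9 + (-4 - 1*(-13))/6 = -9 + (-4 + 13)/6 = -9 + (⅙)*9 = -9 + 3/2 = -15/2 ≈ -7.5000)
-3324 + (-12*L + 7) = -3324 + (-12*(-15/2) + 7) = -3324 + (90 + 7) = -3324 + 97 = -3227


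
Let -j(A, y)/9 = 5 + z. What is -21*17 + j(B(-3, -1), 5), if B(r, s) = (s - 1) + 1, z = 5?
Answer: -447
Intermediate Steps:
B(r, s) = s (B(r, s) = (-1 + s) + 1 = s)
j(A, y) = -90 (j(A, y) = -9*(5 + 5) = -9*10 = -90)
-21*17 + j(B(-3, -1), 5) = -21*17 - 90 = -357 - 90 = -447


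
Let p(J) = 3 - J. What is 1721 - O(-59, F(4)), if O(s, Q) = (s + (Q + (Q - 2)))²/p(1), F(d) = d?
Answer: 633/2 ≈ 316.50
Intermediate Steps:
O(s, Q) = (-2 + s + 2*Q)²/2 (O(s, Q) = (s + (Q + (Q - 2)))²/(3 - 1*1) = (s + (Q + (-2 + Q)))²/(3 - 1) = (s + (-2 + 2*Q))²/2 = (-2 + s + 2*Q)²*(½) = (-2 + s + 2*Q)²/2)
1721 - O(-59, F(4)) = 1721 - (-2 - 59 + 2*4)²/2 = 1721 - (-2 - 59 + 8)²/2 = 1721 - (-53)²/2 = 1721 - 2809/2 = 633/2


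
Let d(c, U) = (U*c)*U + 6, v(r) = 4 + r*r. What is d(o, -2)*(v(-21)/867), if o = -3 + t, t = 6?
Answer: 2670/289 ≈ 9.2388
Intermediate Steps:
v(r) = 4 + r²
o = 3 (o = -3 + 6 = 3)
d(c, U) = 6 + c*U² (d(c, U) = c*U² + 6 = 6 + c*U²)
d(o, -2)*(v(-21)/867) = (6 + 3*(-2)²)*((4 + (-21)²)/867) = (6 + 3*4)*((4 + 441)*(1/867)) = (6 + 12)*(445*(1/867)) = 18*(445/867) = 2670/289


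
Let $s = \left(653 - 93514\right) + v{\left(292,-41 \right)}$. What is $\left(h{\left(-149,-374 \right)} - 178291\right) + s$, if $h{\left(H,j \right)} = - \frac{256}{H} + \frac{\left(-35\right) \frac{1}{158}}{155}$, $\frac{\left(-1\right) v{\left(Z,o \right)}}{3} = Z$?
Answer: $- \frac{198525325611}{729802} \approx -2.7203 \cdot 10^{5}$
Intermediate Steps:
$v{\left(Z,o \right)} = - 3 Z$
$h{\left(H,j \right)} = - \frac{7}{4898} - \frac{256}{H}$ ($h{\left(H,j \right)} = - \frac{256}{H} + \left(-35\right) \frac{1}{158} \cdot \frac{1}{155} = - \frac{256}{H} - \frac{7}{4898} = - \frac{7}{4898} - \frac{256}{H}$)
$s = -93737$ ($s = \left(653 - 93514\right) - 876 = -92861 - 876 = -93737$)
$\left(h{\left(-149,-374 \right)} - 178291\right) + s = \left(\left(- \frac{7}{4898} - \frac{256}{-149}\right) - 178291\right) - 93737 = \left(\left(- \frac{7}{4898} - - \frac{256}{149}\right) - 178291\right) - 93737 = \left(\left(- \frac{7}{4898} + \frac{256}{149}\right) - 178291\right) - 93737 = \left(\frac{1252845}{729802} - 178291\right) - 93737 = - \frac{130115875537}{729802} - 93737 = - \frac{198525325611}{729802}$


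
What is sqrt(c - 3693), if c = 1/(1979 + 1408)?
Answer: I*sqrt(42365239530)/3387 ≈ 60.77*I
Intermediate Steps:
c = 1/3387 ≈ 0.00029525
sqrt(c - 3693) = sqrt(1/3387 - 3693) = sqrt(-12508190/3387) = I*sqrt(42365239530)/3387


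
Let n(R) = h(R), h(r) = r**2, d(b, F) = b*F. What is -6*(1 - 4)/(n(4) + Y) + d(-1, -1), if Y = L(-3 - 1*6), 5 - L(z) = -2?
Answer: 41/23 ≈ 1.7826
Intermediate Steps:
d(b, F) = F*b
L(z) = 7 (L(z) = 5 - 1*(-2) = 5 + 2 = 7)
n(R) = R**2
Y = 7
-6*(1 - 4)/(n(4) + Y) + d(-1, -1) = -6*(1 - 4)/(4**2 + 7) - 1*(-1) = -(-18)/(16 + 7) + 1 = -(-18)/23 + 1 = -6*(-3/23) + 1 = 18/23 + 1 = 41/23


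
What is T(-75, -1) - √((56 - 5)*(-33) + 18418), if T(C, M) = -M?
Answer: 1 - √16735 ≈ -128.36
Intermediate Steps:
T(-75, -1) - √((56 - 5)*(-33) + 18418) = -1*(-1) - √((56 - 5)*(-33) + 18418) = 1 - √(51*(-33) + 18418) = 1 - √(-1683 + 18418) = 1 - √16735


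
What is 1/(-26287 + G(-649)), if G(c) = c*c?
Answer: 1/394914 ≈ 2.5322e-6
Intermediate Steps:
G(c) = c**2
1/(-26287 + G(-649)) = 1/(-26287 + (-649)**2) = 1/(-26287 + 421201) = 1/394914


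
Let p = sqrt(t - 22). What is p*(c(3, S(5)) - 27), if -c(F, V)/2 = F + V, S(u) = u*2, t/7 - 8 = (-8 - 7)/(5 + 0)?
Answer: -53*sqrt(13) ≈ -191.09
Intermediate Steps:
t = 35 (t = 56 + 7*((-8 - 7)/(5 + 0)) = 56 + 7*(-15/5) = 56 + 7*(-15*1/5) = 56 + 7*(-3) = 56 - 21 = 35)
S(u) = 2*u
p = sqrt(13) (p = sqrt(35 - 22) = sqrt(13) ≈ 3.6056)
c(F, V) = -2*F - 2*V (c(F, V) = -2*(F + V) = -2*F - 2*V)
p*(c(3, S(5)) - 27) = sqrt(13)*((-2*3 - 4*5) - 27) = sqrt(13)*((-6 - 2*10) - 27) = sqrt(13)*((-6 - 20) - 27) = sqrt(13)*(-26 - 27) = sqrt(13)*(-53) = -53*sqrt(13)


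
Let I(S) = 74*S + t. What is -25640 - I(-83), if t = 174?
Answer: -19672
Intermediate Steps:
I(S) = 174 + 74*S (I(S) = 74*S + 174 = 174 + 74*S)
-25640 - I(-83) = -25640 - (174 + 74*(-83)) = -25640 - (174 - 6142) = -25640 - 1*(-5968) = -25640 + 5968 = -19672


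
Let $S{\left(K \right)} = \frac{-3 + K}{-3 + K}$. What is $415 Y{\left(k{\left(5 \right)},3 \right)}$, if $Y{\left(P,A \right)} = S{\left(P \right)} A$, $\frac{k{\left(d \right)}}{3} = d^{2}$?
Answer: $1245$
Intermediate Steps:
$S{\left(K \right)} = 1$
$k{\left(d \right)} = 3 d^{2}$
$Y{\left(P,A \right)} = A$ ($Y{\left(P,A \right)} = 1 A = A$)
$415 Y{\left(k{\left(5 \right)},3 \right)} = 415 \cdot 3 = 1245$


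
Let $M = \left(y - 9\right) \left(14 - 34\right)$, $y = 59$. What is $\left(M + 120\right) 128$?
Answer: $-112640$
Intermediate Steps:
$M = -1000$ ($M = \left(59 - 9\right) \left(14 - 34\right) = 50 \left(-20\right) = -1000$)
$\left(M + 120\right) 128 = \left(-1000 + 120\right) 128 = \left(-880\right) 128 = -112640$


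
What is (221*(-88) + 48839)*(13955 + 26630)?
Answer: 1192833735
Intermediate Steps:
(221*(-88) + 48839)*(13955 + 26630) = (-19448 + 48839)*40585 = 29391*40585 = 1192833735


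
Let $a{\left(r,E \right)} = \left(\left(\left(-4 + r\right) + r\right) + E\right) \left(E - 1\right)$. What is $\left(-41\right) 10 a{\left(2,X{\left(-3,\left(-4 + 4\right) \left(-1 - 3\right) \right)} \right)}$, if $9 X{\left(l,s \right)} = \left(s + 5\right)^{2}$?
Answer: $- \frac{164000}{81} \approx -2024.7$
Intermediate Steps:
$X{\left(l,s \right)} = \frac{\left(5 + s\right)^{2}}{9}$ ($X{\left(l,s \right)} = \frac{\left(s + 5\right)^{2}}{9} = \frac{\left(5 + s\right)^{2}}{9}$)
$a{\left(r,E \right)} = \left(-1 + E\right) \left(-4 + E + 2 r\right)$ ($a{\left(r,E \right)} = \left(\left(-4 + 2 r\right) + E\right) \left(-1 + E\right) = \left(-4 + E + 2 r\right) \left(-1 + E\right) = \left(-1 + E\right) \left(-4 + E + 2 r\right)$)
$\left(-41\right) 10 a{\left(2,X{\left(-3,\left(-4 + 4\right) \left(-1 - 3\right) \right)} \right)} = \left(-41\right) 10 \left(4 + \left(\frac{\left(5 + \left(-4 + 4\right) \left(-1 - 3\right)\right)^{2}}{9}\right)^{2} - 5 \frac{\left(5 + \left(-4 + 4\right) \left(-1 - 3\right)\right)^{2}}{9} - 4 + 2 \frac{\left(5 + \left(-4 + 4\right) \left(-1 - 3\right)\right)^{2}}{9} \cdot 2\right) = - 410 \left(4 + \left(\frac{\left(5 + 0 \left(-4\right)\right)^{2}}{9}\right)^{2} - 5 \frac{\left(5 + 0 \left(-4\right)\right)^{2}}{9} - 4 + 2 \frac{\left(5 + 0 \left(-4\right)\right)^{2}}{9} \cdot 2\right) = - 410 \left(4 + \left(\frac{\left(5 + 0\right)^{2}}{9}\right)^{2} - 5 \frac{\left(5 + 0\right)^{2}}{9} - 4 + 2 \frac{\left(5 + 0\right)^{2}}{9} \cdot 2\right) = - 410 \left(4 + \left(\frac{5^{2}}{9}\right)^{2} - 5 \frac{5^{2}}{9} - 4 + 2 \frac{5^{2}}{9} \cdot 2\right) = - 410 \left(4 + \left(\frac{1}{9} \cdot 25\right)^{2} - 5 \cdot \frac{1}{9} \cdot 25 - 4 + 2 \cdot \frac{1}{9} \cdot 25 \cdot 2\right) = - 410 \left(4 + \left(\frac{25}{9}\right)^{2} - \frac{125}{9} - 4 + 2 \cdot \frac{25}{9} \cdot 2\right) = - 410 \left(4 + \frac{625}{81} - \frac{125}{9} - 4 + \frac{100}{9}\right) = \left(-410\right) \frac{400}{81} = - \frac{164000}{81}$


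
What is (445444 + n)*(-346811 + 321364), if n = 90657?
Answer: -13642162147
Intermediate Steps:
(445444 + n)*(-346811 + 321364) = (445444 + 90657)*(-346811 + 321364) = 536101*(-25447) = -13642162147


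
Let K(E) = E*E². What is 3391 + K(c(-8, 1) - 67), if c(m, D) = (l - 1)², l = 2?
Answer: -284105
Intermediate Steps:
c(m, D) = 1 (c(m, D) = (2 - 1)² = 1² = 1)
K(E) = E³
3391 + K(c(-8, 1) - 67) = 3391 + (1 - 67)³ = 3391 + (-66)³ = 3391 - 287496 = -284105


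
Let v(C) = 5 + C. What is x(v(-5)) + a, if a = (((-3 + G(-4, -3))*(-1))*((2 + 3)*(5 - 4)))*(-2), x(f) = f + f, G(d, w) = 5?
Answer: 20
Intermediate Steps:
x(f) = 2*f
a = 20 (a = (((-3 + 5)*(-1))*((2 + 3)*(5 - 4)))*(-2) = ((2*(-1))*(5*1))*(-2) = -2*5*(-2) = -10*(-2) = 20)
x(v(-5)) + a = 2*(5 - 5) + 20 = 2*0 + 20 = 0 + 20 = 20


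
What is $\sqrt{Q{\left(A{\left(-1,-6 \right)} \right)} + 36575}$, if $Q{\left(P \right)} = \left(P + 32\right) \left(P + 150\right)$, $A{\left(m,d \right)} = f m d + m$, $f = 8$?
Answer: $\sqrt{52138} \approx 228.34$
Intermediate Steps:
$A{\left(m,d \right)} = m + 8 d m$ ($A{\left(m,d \right)} = 8 m d + m = 8 d m + m = m + 8 d m$)
$Q{\left(P \right)} = \left(32 + P\right) \left(150 + P\right)$
$\sqrt{Q{\left(A{\left(-1,-6 \right)} \right)} + 36575} = \sqrt{\left(4800 + \left(- (1 + 8 \left(-6\right))\right)^{2} + 182 \left(- (1 + 8 \left(-6\right))\right)\right) + 36575} = \sqrt{\left(4800 + \left(- (1 - 48)\right)^{2} + 182 \left(- (1 - 48)\right)\right) + 36575} = \sqrt{\left(4800 + \left(\left(-1\right) \left(-47\right)\right)^{2} + 182 \left(\left(-1\right) \left(-47\right)\right)\right) + 36575} = \sqrt{\left(4800 + 47^{2} + 182 \cdot 47\right) + 36575} = \sqrt{\left(4800 + 2209 + 8554\right) + 36575} = \sqrt{15563 + 36575} = \sqrt{52138}$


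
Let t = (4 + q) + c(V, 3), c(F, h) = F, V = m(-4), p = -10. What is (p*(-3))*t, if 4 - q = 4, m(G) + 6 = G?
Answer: -180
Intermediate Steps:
m(G) = -6 + G
V = -10 (V = -6 - 4 = -10)
q = 0 (q = 4 - 1*4 = 4 - 4 = 0)
t = -6 (t = (4 + 0) - 10 = 4 - 10 = -6)
(p*(-3))*t = -10*(-3)*(-6) = 30*(-6) = -180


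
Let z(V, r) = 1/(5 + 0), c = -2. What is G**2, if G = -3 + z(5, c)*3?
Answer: 144/25 ≈ 5.7600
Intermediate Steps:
z(V, r) = 1/5
G = -12/5 (G = -3 + (1/5)*3 = -3 + 3/5 = -12/5 ≈ -2.4000)
G**2 = (-12/5)**2 = 144/25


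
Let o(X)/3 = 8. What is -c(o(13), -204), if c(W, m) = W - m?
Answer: -228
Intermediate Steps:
o(X) = 24 (o(X) = 3*8 = 24)
-c(o(13), -204) = -(24 - 1*(-204)) = -(24 + 204) = -1*228 = -228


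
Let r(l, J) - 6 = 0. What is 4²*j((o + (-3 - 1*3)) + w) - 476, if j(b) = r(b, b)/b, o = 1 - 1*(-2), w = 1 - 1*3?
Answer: -2476/5 ≈ -495.20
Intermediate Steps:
r(l, J) = 6 (r(l, J) = 6 + 0 = 6)
w = -2 (w = 1 - 3 = -2)
o = 3 (o = 1 + 2 = 3)
j(b) = 6/b
4²*j((o + (-3 - 1*3)) + w) - 476 = 4²*(6/((3 + (-3 - 1*3)) - 2)) - 476 = 16*(6/((3 + (-3 - 3)) - 2)) - 476 = 16*(6/((3 - 6) - 2)) - 476 = 16*(6/(-3 - 2)) - 476 = 16*(6/(-5)) - 476 = 16*(6*(-⅕)) - 476 = 16*(-6/5) - 476 = -96/5 - 476 = -2476/5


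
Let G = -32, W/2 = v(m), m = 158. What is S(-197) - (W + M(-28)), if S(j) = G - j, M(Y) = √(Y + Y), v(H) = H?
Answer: -151 - 2*I*√14 ≈ -151.0 - 7.4833*I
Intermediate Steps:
W = 316 (W = 2*158 = 316)
M(Y) = √2*√Y (M(Y) = √(2*Y) = √2*√Y)
S(j) = -32 - j
S(-197) - (W + M(-28)) = (-32 - 1*(-197)) - (316 + √2*√(-28)) = (-32 + 197) - (316 + √2*(2*I*√7)) = 165 - (316 + 2*I*√14) = 165 + (-316 - 2*I*√14) = -151 - 2*I*√14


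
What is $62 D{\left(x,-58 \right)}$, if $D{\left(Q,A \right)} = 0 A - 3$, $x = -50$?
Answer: $-186$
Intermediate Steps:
$D{\left(Q,A \right)} = -3$ ($D{\left(Q,A \right)} = 0 - 3 = -3$)
$62 D{\left(x,-58 \right)} = 62 \left(-3\right) = -186$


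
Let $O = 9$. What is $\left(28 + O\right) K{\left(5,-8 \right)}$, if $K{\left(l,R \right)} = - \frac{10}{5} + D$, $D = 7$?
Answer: $185$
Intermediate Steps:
$K{\left(l,R \right)} = 5$ ($K{\left(l,R \right)} = - \frac{10}{5} + 7 = \left(-10\right) \frac{1}{5} + 7 = -2 + 7 = 5$)
$\left(28 + O\right) K{\left(5,-8 \right)} = \left(28 + 9\right) 5 = 37 \cdot 5 = 185$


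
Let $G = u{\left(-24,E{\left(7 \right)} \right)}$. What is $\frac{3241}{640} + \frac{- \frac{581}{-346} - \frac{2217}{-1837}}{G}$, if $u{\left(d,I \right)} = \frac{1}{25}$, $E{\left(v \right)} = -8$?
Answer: $\frac{15705025041}{203392640} \approx 77.215$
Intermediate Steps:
$u{\left(d,I \right)} = \frac{1}{25}$
$G = \frac{1}{25} \approx 0.04$
$\frac{3241}{640} + \frac{- \frac{581}{-346} - \frac{2217}{-1837}}{G} = \frac{3241}{640} + \left(- \frac{581}{-346} - \frac{2217}{-1837}\right) \frac{1}{\frac{1}{25}} = 3241 \cdot \frac{1}{640} + \left(\left(-581\right) \left(- \frac{1}{346}\right) - - \frac{2217}{1837}\right) 25 = \frac{3241}{640} + \left(\frac{581}{346} + \frac{2217}{1837}\right) 25 = \frac{3241}{640} + \frac{1834379}{635602} \cdot 25 = \frac{3241}{640} + \frac{45859475}{635602} = \frac{15705025041}{203392640}$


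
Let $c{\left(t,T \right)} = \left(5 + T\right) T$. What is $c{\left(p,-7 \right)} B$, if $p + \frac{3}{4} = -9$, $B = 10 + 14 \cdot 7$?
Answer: $1512$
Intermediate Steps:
$B = 108$ ($B = 10 + 98 = 108$)
$p = - \frac{39}{4}$ ($p = - \frac{3}{4} - 9 = - \frac{39}{4} \approx -9.75$)
$c{\left(t,T \right)} = T \left(5 + T\right)$
$c{\left(p,-7 \right)} B = - 7 \left(5 - 7\right) 108 = \left(-7\right) \left(-2\right) 108 = 14 \cdot 108 = 1512$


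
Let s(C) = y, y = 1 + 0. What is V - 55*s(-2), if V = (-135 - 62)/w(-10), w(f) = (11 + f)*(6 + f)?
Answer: -23/4 ≈ -5.7500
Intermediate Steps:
y = 1
w(f) = (6 + f)*(11 + f)
s(C) = 1
V = 197/4 (V = (-135 - 62)/(66 + (-10)**2 + 17*(-10)) = -197/(66 + 100 - 170) = -197/(-4) = -197*(-1/4) = 197/4 ≈ 49.250)
V - 55*s(-2) = 197/4 - 55*1 = 197/4 - 55 = -23/4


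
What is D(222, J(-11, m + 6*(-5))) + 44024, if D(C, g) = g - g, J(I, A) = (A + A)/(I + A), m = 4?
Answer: 44024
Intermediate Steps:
J(I, A) = 2*A/(A + I) (J(I, A) = (2*A)/(A + I) = 2*A/(A + I))
D(C, g) = 0
D(222, J(-11, m + 6*(-5))) + 44024 = 0 + 44024 = 44024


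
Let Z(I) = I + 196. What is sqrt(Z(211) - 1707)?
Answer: 10*I*sqrt(13) ≈ 36.056*I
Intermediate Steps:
Z(I) = 196 + I
sqrt(Z(211) - 1707) = sqrt((196 + 211) - 1707) = sqrt(407 - 1707) = sqrt(-1300) = 10*I*sqrt(13)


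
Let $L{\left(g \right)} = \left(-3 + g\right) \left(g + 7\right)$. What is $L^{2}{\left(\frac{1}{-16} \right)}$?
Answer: $\frac{29582721}{65536} \approx 451.4$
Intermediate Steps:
$L{\left(g \right)} = \left(-3 + g\right) \left(7 + g\right)$
$L^{2}{\left(\frac{1}{-16} \right)} = \left(-21 + \left(\frac{1}{-16}\right)^{2} + \frac{4}{-16}\right)^{2} = \left(-21 + \left(- \frac{1}{16}\right)^{2} + 4 \left(- \frac{1}{16}\right)\right)^{2} = \left(-21 + \frac{1}{256} - \frac{1}{4}\right)^{2} = \left(- \frac{5439}{256}\right)^{2} = \frac{29582721}{65536}$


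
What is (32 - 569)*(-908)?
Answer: 487596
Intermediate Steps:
(32 - 569)*(-908) = -537*(-908) = 487596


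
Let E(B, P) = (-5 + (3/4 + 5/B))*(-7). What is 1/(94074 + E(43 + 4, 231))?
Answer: 188/17691365 ≈ 1.0627e-5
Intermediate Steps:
E(B, P) = 119/4 - 35/B (E(B, P) = (-5 + (3*(1/4) + 5/B))*(-7) = (-5 + (3/4 + 5/B))*(-7) = (-17/4 + 5/B)*(-7) = 119/4 - 35/B)
1/(94074 + E(43 + 4, 231)) = 1/(94074 + (119/4 - 35/(43 + 4))) = 1/(94074 + (119/4 - 35/47)) = 1/(94074 + 5453/188) = 1/(17691365/188) = 188/17691365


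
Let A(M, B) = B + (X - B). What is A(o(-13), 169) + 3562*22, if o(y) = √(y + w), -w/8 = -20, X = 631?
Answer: 78995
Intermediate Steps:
w = 160 (w = -8*(-20) = 160)
o(y) = √(160 + y) (o(y) = √(y + 160) = √(160 + y))
A(M, B) = 631 (A(M, B) = B + (631 - B) = 631)
A(o(-13), 169) + 3562*22 = 631 + 3562*22 = 631 + 78364 = 78995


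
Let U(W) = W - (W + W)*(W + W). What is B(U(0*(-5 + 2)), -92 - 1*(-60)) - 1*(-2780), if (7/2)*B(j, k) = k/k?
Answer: 19462/7 ≈ 2780.3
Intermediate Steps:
U(W) = W - 4*W**2 (U(W) = W - 2*W*2*W = W - 4*W**2)
B(j, k) = 2/7 (B(j, k) = 2*(k/k)/7 = (2/7)*1 = 2/7)
B(U(0*(-5 + 2)), -92 - 1*(-60)) - 1*(-2780) = 2/7 - 1*(-2780) = 2/7 + 2780 = 19462/7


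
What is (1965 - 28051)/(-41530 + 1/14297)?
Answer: 372951542/593754409 ≈ 0.62812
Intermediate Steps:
(1965 - 28051)/(-41530 + 1/14297) = -26086/(-41530 + 1/14297) = -26086/(-593754409/14297) = -26086*(-14297/593754409) = 372951542/593754409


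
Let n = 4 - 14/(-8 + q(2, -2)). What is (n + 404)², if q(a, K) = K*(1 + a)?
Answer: 167281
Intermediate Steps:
n = 5 (n = 4 - 14/(-8 - 2*(1 + 2)) = 4 - 14/(-8 - 2*3) = 4 - 14/(-8 - 6) = 4 - 14/(-14) = 4 - 14*(-1/14) = 4 + 1 = 5)
(n + 404)² = (5 + 404)² = 409² = 167281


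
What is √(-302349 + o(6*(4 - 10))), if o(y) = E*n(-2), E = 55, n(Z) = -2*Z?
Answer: I*√302129 ≈ 549.66*I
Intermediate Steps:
o(y) = 220 (o(y) = 55*(-2*(-2)) = 55*4 = 220)
√(-302349 + o(6*(4 - 10))) = √(-302349 + 220) = √(-302129) = I*√302129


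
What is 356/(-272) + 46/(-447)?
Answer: -42911/30396 ≈ -1.4117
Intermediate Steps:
356/(-272) + 46/(-447) = 356*(-1/272) + 46*(-1/447) = -89/68 - 46/447 = -42911/30396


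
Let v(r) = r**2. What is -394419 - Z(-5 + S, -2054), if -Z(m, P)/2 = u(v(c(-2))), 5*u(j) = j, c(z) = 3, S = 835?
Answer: -1972077/5 ≈ -3.9442e+5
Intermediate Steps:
u(j) = j/5
Z(m, P) = -18/5 (Z(m, P) = -2*3**2/5 = -2*9/5 = -18/5)
-394419 - Z(-5 + S, -2054) = -394419 - 1*(-18/5) = -394419 + 18/5 = -1972077/5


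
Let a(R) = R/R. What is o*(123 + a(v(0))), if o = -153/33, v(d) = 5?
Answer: -6324/11 ≈ -574.91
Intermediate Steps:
o = -51/11 (o = -153*1/33 = -51/11 ≈ -4.6364)
a(R) = 1
o*(123 + a(v(0))) = -51*(123 + 1)/11 = -51/11*124 = -6324/11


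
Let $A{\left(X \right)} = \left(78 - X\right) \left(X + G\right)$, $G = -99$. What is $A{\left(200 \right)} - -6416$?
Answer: $-5906$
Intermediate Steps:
$A{\left(X \right)} = \left(-99 + X\right) \left(78 - X\right)$ ($A{\left(X \right)} = \left(78 - X\right) \left(X - 99\right) = \left(78 - X\right) \left(-99 + X\right) = \left(-99 + X\right) \left(78 - X\right)$)
$A{\left(200 \right)} - -6416 = \left(-7722 - 200^{2} + 177 \cdot 200\right) - -6416 = \left(-7722 - 40000 + 35400\right) + 6416 = -12322 + 6416 = -5906$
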